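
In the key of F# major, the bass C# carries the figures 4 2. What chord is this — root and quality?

D# minor seventh

The figures 4 2 indicate a seventh chord in third inversion.
In third inversion the root lies a second above the bass: a second above C# in F# major is D#.
The chord tones are C#, D#, F#, A#, giving D# minor seventh.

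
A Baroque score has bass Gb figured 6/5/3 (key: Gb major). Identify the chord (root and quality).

Eb minor seventh

The figures 6/5/3 indicate a seventh chord in first inversion.
In first inversion the root lies a sixth above the bass: a sixth above Gb in Gb major is Eb.
The chord tones are Gb, Bb, Db, Eb, giving Eb minor seventh.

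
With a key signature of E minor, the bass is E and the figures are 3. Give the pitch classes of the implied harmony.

E, G, B

The written figures 3 are shorthand for 5/3: the 5 is implied.
A third above E in this key is G.
A fifth above E in this key is B.
Together with the bass E, this spells E minor in root position.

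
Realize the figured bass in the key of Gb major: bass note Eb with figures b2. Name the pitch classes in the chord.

The written figures b2 are shorthand for 6/4/2: the 6/4 are implied.
A second above Eb in this key is F, lowered to Fb by the flat.
A fourth above Eb in this key is Ab.
A sixth above Eb in this key is Cb.
Together with the bass Eb, this spells Fb major seventh in third inversion.

Eb, Fb, Ab, Cb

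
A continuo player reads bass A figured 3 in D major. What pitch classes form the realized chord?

A, C#, E

The written figures 3 are shorthand for 5/3: the 5 is implied.
A third above A in this key is C#.
A fifth above A in this key is E.
Together with the bass A, this spells A major in root position.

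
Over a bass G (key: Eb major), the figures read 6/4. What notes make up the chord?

A fourth above G in this key is C.
A sixth above G in this key is Eb.
Together with the bass G, this spells C minor in second inversion.

G, C, Eb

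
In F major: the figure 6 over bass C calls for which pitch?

A

Counting 5 letter steps above C lands on A; in F major, that letter is A.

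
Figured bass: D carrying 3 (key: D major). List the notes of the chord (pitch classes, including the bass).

D, F#, A

The written figures 3 are shorthand for 5/3: the 5 is implied.
A third above D in this key is F#.
A fifth above D in this key is A.
Together with the bass D, this spells D major in root position.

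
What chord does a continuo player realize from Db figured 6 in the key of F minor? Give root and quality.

Bb minor

The figures 6 indicate a triad in first inversion.
In first inversion the root lies a sixth above the bass: a sixth above Db in F minor is Bb.
The chord tones are Db, F, Bb, giving Bb minor.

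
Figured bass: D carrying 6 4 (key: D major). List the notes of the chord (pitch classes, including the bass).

D, G, B

A fourth above D in this key is G.
A sixth above D in this key is B.
Together with the bass D, this spells G major in second inversion.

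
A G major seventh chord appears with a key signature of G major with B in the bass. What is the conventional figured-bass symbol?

B is the third of G major seventh, so the chord is in first inversion.
A seventh chord in first inversion is figured 6/5/3, conventionally abbreviated 6/5.

6/5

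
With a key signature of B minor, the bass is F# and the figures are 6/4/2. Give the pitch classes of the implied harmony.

A second above F# in this key is G.
A fourth above F# in this key is B.
A sixth above F# in this key is D.
Together with the bass F#, this spells G major seventh in third inversion.

F#, G, B, D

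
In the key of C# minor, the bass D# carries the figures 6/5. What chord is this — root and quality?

The figures 6/5 indicate a seventh chord in first inversion.
In first inversion the root lies a sixth above the bass: a sixth above D# in C# minor is B.
The chord tones are D#, F#, A, B, giving B dominant seventh.

B dominant seventh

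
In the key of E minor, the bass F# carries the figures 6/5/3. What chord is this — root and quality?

The figures 6/5/3 indicate a seventh chord in first inversion.
In first inversion the root lies a sixth above the bass: a sixth above F# in E minor is D.
The chord tones are F#, A, C, D, giving D dominant seventh.

D dominant seventh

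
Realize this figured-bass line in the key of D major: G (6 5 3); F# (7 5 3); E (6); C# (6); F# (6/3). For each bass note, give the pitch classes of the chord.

G (6/5/3): G, B, D, E.
F# (7/5/3): F#, A, C#, E.
E (6/3): E, G, C#.
C# (6/3): C#, E, A.
F# (6/3): F#, A, D.

G, B, D, E | F#, A, C#, E | E, G, C# | C#, E, A | F#, A, D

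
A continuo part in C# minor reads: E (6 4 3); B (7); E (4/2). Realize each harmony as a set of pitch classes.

E (6/4/3): E, G#, A, C#.
B (7/5/3): B, D#, F#, A.
E (6/4/2): E, F#, A, C#.

E, G#, A, C# | B, D#, F#, A | E, F#, A, C#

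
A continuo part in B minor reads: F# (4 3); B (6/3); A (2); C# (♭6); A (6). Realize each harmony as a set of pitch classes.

F# (6/4/3): F#, A, B, D.
B (6/3): B, D, G.
A (6/4/2): A, B, D, F#.
C# (b6/3): C#, E, Ab.
A (6/3): A, C#, F#.

F#, A, B, D | B, D, G | A, B, D, F# | C#, E, Ab | A, C#, F#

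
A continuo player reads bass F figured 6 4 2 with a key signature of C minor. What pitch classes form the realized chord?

F, G, Bb, D

A second above F in this key is G.
A fourth above F in this key is Bb.
A sixth above F in this key is D.
Together with the bass F, this spells G minor seventh in third inversion.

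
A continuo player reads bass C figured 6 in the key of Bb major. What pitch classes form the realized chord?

C, Eb, A

The written figures 6 are shorthand for 6/3: the 3 is implied.
A third above C in this key is Eb.
A sixth above C in this key is A.
Together with the bass C, this spells A diminished in first inversion.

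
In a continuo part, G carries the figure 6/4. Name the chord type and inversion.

triad, second inversion

Intervals of 6/4 above the bass form a triad; the bass is the fifth, so this is second inversion.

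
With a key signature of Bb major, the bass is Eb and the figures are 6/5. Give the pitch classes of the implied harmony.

The written figures 6/5 are shorthand for 6/5/3: the 3 is implied.
A third above Eb in this key is G.
A fifth above Eb in this key is Bb.
A sixth above Eb in this key is C.
Together with the bass Eb, this spells C minor seventh in first inversion.

Eb, G, Bb, C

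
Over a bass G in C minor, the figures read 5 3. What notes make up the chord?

G, Bb, D

A third above G in this key is Bb.
A fifth above G in this key is D.
Together with the bass G, this spells G minor in root position.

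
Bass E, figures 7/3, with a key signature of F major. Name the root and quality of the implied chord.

The figures 7/3 indicate a seventh chord in root position.
In root position the bass is the root, so the root is E.
The chord tones are E, G, Bb, D, giving E half-diminished seventh.

E half-diminished seventh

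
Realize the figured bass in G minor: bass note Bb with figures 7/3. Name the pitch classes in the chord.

Bb, D, F, A

The written figures 7/3 are shorthand for 7/5/3: the 5 is implied.
A third above Bb in this key is D.
A fifth above Bb in this key is F.
A seventh above Bb in this key is A.
Together with the bass Bb, this spells Bb major seventh in root position.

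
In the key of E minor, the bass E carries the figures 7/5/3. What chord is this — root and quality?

E minor seventh

The figures 7/5/3 indicate a seventh chord in root position.
In root position the bass is the root, so the root is E.
The chord tones are E, G, B, D, giving E minor seventh.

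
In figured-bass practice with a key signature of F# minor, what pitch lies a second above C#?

D

Counting 1 letter step above C# lands on D; in F# minor, that letter is D.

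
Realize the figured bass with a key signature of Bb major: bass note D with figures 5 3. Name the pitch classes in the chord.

A third above D in this key is F.
A fifth above D in this key is A.
Together with the bass D, this spells D minor in root position.

D, F, A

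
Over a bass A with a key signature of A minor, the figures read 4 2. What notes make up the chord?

A, B, D, F

The written figures 4 2 are shorthand for 6/4/2: the 6 is implied.
A second above A in this key is B.
A fourth above A in this key is D.
A sixth above A in this key is F.
Together with the bass A, this spells B half-diminished seventh in third inversion.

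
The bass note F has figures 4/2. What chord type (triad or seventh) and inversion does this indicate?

seventh chord, third inversion

4/2 is shorthand for 6/4/2.
Intervals of 6/4/2 above the bass form a seventh chord; the bass is the seventh, so this is third inversion.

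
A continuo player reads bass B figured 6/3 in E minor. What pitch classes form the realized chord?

B, D, G

A third above B in this key is D.
A sixth above B in this key is G.
Together with the bass B, this spells G major in first inversion.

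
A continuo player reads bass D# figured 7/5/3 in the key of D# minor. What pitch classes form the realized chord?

A third above D# in this key is F#.
A fifth above D# in this key is A#.
A seventh above D# in this key is C#.
Together with the bass D#, this spells D# minor seventh in root position.

D#, F#, A#, C#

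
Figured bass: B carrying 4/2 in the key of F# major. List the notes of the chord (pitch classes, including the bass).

B, C#, E#, G#

The written figures 4/2 are shorthand for 6/4/2: the 6 is implied.
A second above B in this key is C#.
A fourth above B in this key is E#.
A sixth above B in this key is G#.
Together with the bass B, this spells C# dominant seventh in third inversion.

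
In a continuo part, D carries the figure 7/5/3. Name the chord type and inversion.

seventh chord, root position

Intervals of 7/5/3 above the bass form a seventh chord; the bass is the root, so this is root position.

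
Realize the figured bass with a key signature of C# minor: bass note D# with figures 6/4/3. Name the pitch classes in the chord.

A third above D# in this key is F#.
A fourth above D# in this key is G#.
A sixth above D# in this key is B.
Together with the bass D#, this spells G# minor seventh in second inversion.

D#, F#, G#, B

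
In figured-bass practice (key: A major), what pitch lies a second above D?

Counting 1 letter step above D lands on E; in A major, that letter is E.

E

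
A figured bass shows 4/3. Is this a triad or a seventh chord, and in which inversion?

4/3 is shorthand for 6/4/3.
Intervals of 6/4/3 above the bass form a seventh chord; the bass is the fifth, so this is second inversion.

seventh chord, second inversion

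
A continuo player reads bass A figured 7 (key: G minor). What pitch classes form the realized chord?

The written figures 7 are shorthand for 7/5/3: the 5/3 are implied.
A third above A in this key is C.
A fifth above A in this key is Eb.
A seventh above A in this key is G.
Together with the bass A, this spells A half-diminished seventh in root position.

A, C, Eb, G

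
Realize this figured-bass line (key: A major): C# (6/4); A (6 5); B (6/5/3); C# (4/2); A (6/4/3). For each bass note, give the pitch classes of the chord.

C# (6/4): C#, F#, A.
A (6/5/3): A, C#, E, F#.
B (6/5/3): B, D, F#, G#.
C# (6/4/2): C#, D, F#, A.
A (6/4/3): A, C#, D, F#.

C#, F#, A | A, C#, E, F# | B, D, F#, G# | C#, D, F#, A | A, C#, D, F#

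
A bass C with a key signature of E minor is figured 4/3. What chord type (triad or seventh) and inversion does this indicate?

4/3 is shorthand for 6/4/3.
Intervals of 6/4/3 above the bass form a seventh chord; the bass is the fifth, so this is second inversion.

seventh chord, second inversion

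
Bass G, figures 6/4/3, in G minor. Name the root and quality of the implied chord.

The figures 6/4/3 indicate a seventh chord in second inversion.
In second inversion the root lies a fourth above the bass: a fourth above G in G minor is C.
The chord tones are G, Bb, C, Eb, giving C minor seventh.

C minor seventh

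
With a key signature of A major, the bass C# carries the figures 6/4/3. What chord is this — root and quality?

The figures 6/4/3 indicate a seventh chord in second inversion.
In second inversion the root lies a fourth above the bass: a fourth above C# in A major is F#.
The chord tones are C#, E, F#, A, giving F# minor seventh.

F# minor seventh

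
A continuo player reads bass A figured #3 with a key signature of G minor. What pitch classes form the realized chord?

The written figures #3 are shorthand for 5/3: the 5 is implied.
A third above A in this key is C, raised to C# by the sharp.
A fifth above A in this key is Eb.

A, C#, Eb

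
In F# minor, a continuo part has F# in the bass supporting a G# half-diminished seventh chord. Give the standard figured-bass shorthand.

F# is the seventh of G# half-diminished seventh, so the chord is in third inversion.
A seventh chord in third inversion is figured 6/4/2, conventionally abbreviated 4/2.

4/2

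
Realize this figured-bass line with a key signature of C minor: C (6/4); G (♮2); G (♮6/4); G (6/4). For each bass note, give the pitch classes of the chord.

C (6/4): C, F, Ab.
G (6/4/♮2): G, A, C, Eb.
G (♮6/4): G, C, E.
G (6/4): G, C, Eb.

C, F, Ab | G, A, C, Eb | G, C, E | G, C, Eb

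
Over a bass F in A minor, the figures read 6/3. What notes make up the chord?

A third above F in this key is A.
A sixth above F in this key is D.
Together with the bass F, this spells D minor in first inversion.

F, A, D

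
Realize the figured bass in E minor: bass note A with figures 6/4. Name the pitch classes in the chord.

A fourth above A in this key is D.
A sixth above A in this key is F#.
Together with the bass A, this spells D major in second inversion.

A, D, F#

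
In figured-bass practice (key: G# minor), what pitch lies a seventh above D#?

C#

Counting 6 letter steps above D# lands on C; in G# minor, that letter is C#.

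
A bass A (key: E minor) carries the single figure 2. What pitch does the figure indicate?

Counting 1 letter step above A lands on B; in E minor, that letter is B.

B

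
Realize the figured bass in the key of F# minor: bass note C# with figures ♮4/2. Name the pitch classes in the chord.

C#, D, F, A

The written figures ♮4/2 are shorthand for 6/4/2: the 6 is implied.
A second above C# in this key is D.
A fourth above C# in this key is F#, made natural (F) by the ♮ figure.
A sixth above C# in this key is A.
Together with the bass C#, this spells D minor-major seventh in third inversion.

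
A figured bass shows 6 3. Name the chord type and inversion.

triad, first inversion

Intervals of 6/3 above the bass form a triad; the bass is the third, so this is first inversion.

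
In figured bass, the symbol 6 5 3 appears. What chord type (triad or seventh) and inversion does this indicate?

seventh chord, first inversion

Intervals of 6/5/3 above the bass form a seventh chord; the bass is the third, so this is first inversion.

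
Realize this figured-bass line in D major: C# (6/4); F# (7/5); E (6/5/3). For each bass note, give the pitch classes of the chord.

C# (6/4): C#, F#, A.
F# (7/5/3): F#, A, C#, E.
E (6/5/3): E, G, B, C#.

C#, F#, A | F#, A, C#, E | E, G, B, C#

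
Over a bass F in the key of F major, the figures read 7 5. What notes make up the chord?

F, A, C, E

The written figures 7 5 are shorthand for 7/5/3: the 3 is implied.
A third above F in this key is A.
A fifth above F in this key is C.
A seventh above F in this key is E.
Together with the bass F, this spells F major seventh in root position.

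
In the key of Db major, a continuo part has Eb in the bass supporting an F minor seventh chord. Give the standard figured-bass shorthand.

Eb is the seventh of F minor seventh, so the chord is in third inversion.
A seventh chord in third inversion is figured 6/4/2, conventionally abbreviated 4/2.

4/2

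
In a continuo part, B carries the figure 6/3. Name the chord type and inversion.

Intervals of 6/3 above the bass form a triad; the bass is the third, so this is first inversion.

triad, first inversion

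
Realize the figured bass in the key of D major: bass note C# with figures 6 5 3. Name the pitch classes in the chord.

A third above C# in this key is E.
A fifth above C# in this key is G.
A sixth above C# in this key is A.
Together with the bass C#, this spells A dominant seventh in first inversion.

C#, E, G, A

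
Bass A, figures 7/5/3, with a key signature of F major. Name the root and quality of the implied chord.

A minor seventh

The figures 7/5/3 indicate a seventh chord in root position.
In root position the bass is the root, so the root is A.
The chord tones are A, C, E, G, giving A minor seventh.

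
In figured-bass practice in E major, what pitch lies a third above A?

C#

Counting 2 letter steps above A lands on C; in E major, that letter is C#.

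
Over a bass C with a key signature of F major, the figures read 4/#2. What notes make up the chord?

C, D#, F, A

The written figures 4/#2 are shorthand for 6/4/2: the 6 is implied.
A second above C in this key is D, raised to D# by the sharp.
A fourth above C in this key is F.
A sixth above C in this key is A.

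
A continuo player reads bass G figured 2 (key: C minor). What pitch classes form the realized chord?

The written figures 2 are shorthand for 6/4/2: the 6/4 are implied.
A second above G in this key is Ab.
A fourth above G in this key is C.
A sixth above G in this key is Eb.
Together with the bass G, this spells Ab major seventh in third inversion.

G, Ab, C, Eb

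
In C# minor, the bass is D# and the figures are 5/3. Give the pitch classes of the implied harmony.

A third above D# in this key is F#.
A fifth above D# in this key is A.
Together with the bass D#, this spells D# diminished in root position.

D#, F#, A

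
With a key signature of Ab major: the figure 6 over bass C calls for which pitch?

Counting 5 letter steps above C lands on A; in Ab major, that letter is Ab.

Ab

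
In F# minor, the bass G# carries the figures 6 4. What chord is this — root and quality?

The figures 6 4 indicate a triad in second inversion.
In second inversion the root lies a fourth above the bass: a fourth above G# in F# minor is C#.
The chord tones are G#, C#, E, giving C# minor.

C# minor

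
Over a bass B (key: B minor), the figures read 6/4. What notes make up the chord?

B, E, G

A fourth above B in this key is E.
A sixth above B in this key is G.
Together with the bass B, this spells E minor in second inversion.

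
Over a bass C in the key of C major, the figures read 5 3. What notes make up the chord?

C, E, G

A third above C in this key is E.
A fifth above C in this key is G.
Together with the bass C, this spells C major in root position.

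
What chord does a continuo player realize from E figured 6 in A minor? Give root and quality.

The figures 6 indicate a triad in first inversion.
In first inversion the root lies a sixth above the bass: a sixth above E in A minor is C.
The chord tones are E, G, C, giving C major.

C major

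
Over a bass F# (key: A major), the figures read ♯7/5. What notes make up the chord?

The written figures ♯7/5 are shorthand for 7/5/3: the 3 is implied.
A third above F# in this key is A.
A fifth above F# in this key is C#.
A seventh above F# in this key is E, raised to E# by the sharp.
Together with the bass F#, this spells F# minor-major seventh in root position.

F#, A, C#, E#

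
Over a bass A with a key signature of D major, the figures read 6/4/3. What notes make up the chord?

A, C#, D, F#

A third above A in this key is C#.
A fourth above A in this key is D.
A sixth above A in this key is F#.
Together with the bass A, this spells D major seventh in second inversion.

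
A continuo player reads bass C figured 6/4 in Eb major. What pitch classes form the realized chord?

C, F, Ab

A fourth above C in this key is F.
A sixth above C in this key is Ab.
Together with the bass C, this spells F minor in second inversion.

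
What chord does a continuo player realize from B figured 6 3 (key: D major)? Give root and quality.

The figures 6 3 indicate a triad in first inversion.
In first inversion the root lies a sixth above the bass: a sixth above B in D major is G.
The chord tones are B, D, G, giving G major.

G major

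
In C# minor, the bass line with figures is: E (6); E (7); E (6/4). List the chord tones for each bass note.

E (6/3): E, G#, C#.
E (7/5/3): E, G#, B, D#.
E (6/4): E, A, C#.

E, G#, C# | E, G#, B, D# | E, A, C#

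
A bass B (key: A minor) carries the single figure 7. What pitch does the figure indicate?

A

Counting 6 letter steps above B lands on A; in A minor, that letter is A.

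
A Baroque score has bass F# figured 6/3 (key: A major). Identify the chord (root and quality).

D major

The figures 6/3 indicate a triad in first inversion.
In first inversion the root lies a sixth above the bass: a sixth above F# in A major is D.
The chord tones are F#, A, D, giving D major.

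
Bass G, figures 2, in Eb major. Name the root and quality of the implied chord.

Ab major seventh

The figures 2 indicate a seventh chord in third inversion.
In third inversion the root lies a second above the bass: a second above G in Eb major is Ab.
The chord tones are G, Ab, C, Eb, giving Ab major seventh.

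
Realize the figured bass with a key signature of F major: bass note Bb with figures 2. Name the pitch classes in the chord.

Bb, C, E, G

The written figures 2 are shorthand for 6/4/2: the 6/4 are implied.
A second above Bb in this key is C.
A fourth above Bb in this key is E.
A sixth above Bb in this key is G.
Together with the bass Bb, this spells C dominant seventh in third inversion.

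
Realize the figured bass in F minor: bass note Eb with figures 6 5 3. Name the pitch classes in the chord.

Eb, G, Bb, C

A third above Eb in this key is G.
A fifth above Eb in this key is Bb.
A sixth above Eb in this key is C.
Together with the bass Eb, this spells C minor seventh in first inversion.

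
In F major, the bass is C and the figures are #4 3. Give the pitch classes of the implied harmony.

C, E, F#, A

The written figures #4 3 are shorthand for 6/4/3: the 6 is implied.
A third above C in this key is E.
A fourth above C in this key is F, raised to F# by the sharp.
A sixth above C in this key is A.
Together with the bass C, this spells F# half-diminished seventh in second inversion.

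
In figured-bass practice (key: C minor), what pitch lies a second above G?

Counting 1 letter step above G lands on A; in C minor, that letter is Ab.

Ab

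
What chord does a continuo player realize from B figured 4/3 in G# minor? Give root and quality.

E major seventh

The figures 4/3 indicate a seventh chord in second inversion.
In second inversion the root lies a fourth above the bass: a fourth above B in G# minor is E.
The chord tones are B, D#, E, G#, giving E major seventh.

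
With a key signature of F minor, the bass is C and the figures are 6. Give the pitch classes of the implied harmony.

C, Eb, Ab

The written figures 6 are shorthand for 6/3: the 3 is implied.
A third above C in this key is Eb.
A sixth above C in this key is Ab.
Together with the bass C, this spells Ab major in first inversion.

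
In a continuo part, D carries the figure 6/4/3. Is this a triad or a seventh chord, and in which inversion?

Intervals of 6/4/3 above the bass form a seventh chord; the bass is the fifth, so this is second inversion.

seventh chord, second inversion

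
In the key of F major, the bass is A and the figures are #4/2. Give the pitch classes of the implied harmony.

The written figures #4/2 are shorthand for 6/4/2: the 6 is implied.
A second above A in this key is Bb.
A fourth above A in this key is D, raised to D# by the sharp.
A sixth above A in this key is F.

A, Bb, D#, F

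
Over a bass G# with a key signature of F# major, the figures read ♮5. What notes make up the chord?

G#, B, D

The written figures ♮5 are shorthand for 5/3: the 3 is implied.
A third above G# in this key is B.
A fifth above G# in this key is D#, made natural (D) by the ♮ figure.
Together with the bass G#, this spells G# diminished in root position.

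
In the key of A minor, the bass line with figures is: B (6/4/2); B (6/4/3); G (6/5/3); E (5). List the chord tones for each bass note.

B, C, E, G | B, D, E, G | G, B, D, E | E, G, B

B (6/4/2): B, C, E, G.
B (6/4/3): B, D, E, G.
G (6/5/3): G, B, D, E.
E (5/3): E, G, B.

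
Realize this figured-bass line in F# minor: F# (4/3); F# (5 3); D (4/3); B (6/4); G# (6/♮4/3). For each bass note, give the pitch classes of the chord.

F# (6/4/3): F#, A, B, D.
F# (5/3): F#, A, C#.
D (6/4/3): D, F#, G#, B.
B (6/4): B, E, G#.
G# (6/♮4/3): G#, B, C, E.

F#, A, B, D | F#, A, C# | D, F#, G#, B | B, E, G# | G#, B, C, E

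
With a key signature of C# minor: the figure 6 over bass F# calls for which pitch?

Counting 5 letter steps above F# lands on D; in C# minor, that letter is D#.

D#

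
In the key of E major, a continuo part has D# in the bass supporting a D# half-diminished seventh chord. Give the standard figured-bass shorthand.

7

D# is the root of D# half-diminished seventh, so the chord is in root position.
A seventh chord in root position is figured 7/5/3, conventionally abbreviated 7.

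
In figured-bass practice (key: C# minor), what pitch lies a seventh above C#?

B

Counting 6 letter steps above C# lands on B; in C# minor, that letter is B.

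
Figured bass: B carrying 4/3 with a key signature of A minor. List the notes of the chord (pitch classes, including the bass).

B, D, E, G

The written figures 4/3 are shorthand for 6/4/3: the 6 is implied.
A third above B in this key is D.
A fourth above B in this key is E.
A sixth above B in this key is G.
Together with the bass B, this spells E minor seventh in second inversion.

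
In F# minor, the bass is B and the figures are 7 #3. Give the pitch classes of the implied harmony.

The written figures 7 #3 are shorthand for 7/5/3: the 5 is implied.
A third above B in this key is D, raised to D# by the sharp.
A fifth above B in this key is F#.
A seventh above B in this key is A.
Together with the bass B, this spells B dominant seventh in root position.

B, D#, F#, A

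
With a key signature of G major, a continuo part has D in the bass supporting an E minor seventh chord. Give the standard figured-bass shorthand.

4/2

D is the seventh of E minor seventh, so the chord is in third inversion.
A seventh chord in third inversion is figured 6/4/2, conventionally abbreviated 4/2.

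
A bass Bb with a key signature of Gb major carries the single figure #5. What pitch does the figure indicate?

Counting 4 letter steps above Bb lands on F; in Gb major, that letter is F.
The #5 figure raises it a semitone, giving F#.

F#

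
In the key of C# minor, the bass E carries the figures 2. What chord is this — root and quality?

F# minor seventh

The figures 2 indicate a seventh chord in third inversion.
In third inversion the root lies a second above the bass: a second above E in C# minor is F#.
The chord tones are E, F#, A, C#, giving F# minor seventh.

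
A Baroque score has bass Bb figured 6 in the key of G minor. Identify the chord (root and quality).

G minor

The figures 6 indicate a triad in first inversion.
In first inversion the root lies a sixth above the bass: a sixth above Bb in G minor is G.
The chord tones are Bb, D, G, giving G minor.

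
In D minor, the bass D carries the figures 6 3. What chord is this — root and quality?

Bb major

The figures 6 3 indicate a triad in first inversion.
In first inversion the root lies a sixth above the bass: a sixth above D in D minor is Bb.
The chord tones are D, F, Bb, giving Bb major.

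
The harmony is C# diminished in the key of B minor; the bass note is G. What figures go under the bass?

6/4

G is the fifth of C# diminished, so the chord is in second inversion.
A triad in second inversion is figured 6/4, conventionally abbreviated 6/4.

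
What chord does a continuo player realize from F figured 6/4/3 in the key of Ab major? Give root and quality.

Bb minor seventh

The figures 6/4/3 indicate a seventh chord in second inversion.
In second inversion the root lies a fourth above the bass: a fourth above F in Ab major is Bb.
The chord tones are F, Ab, Bb, Db, giving Bb minor seventh.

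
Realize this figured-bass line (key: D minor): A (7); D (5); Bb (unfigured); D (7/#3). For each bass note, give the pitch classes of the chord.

A (7/5/3): A, C, E, G.
D (5/3): D, F, A.
Bb (5/3): Bb, D, F.
D (7/5/#3): D, F#, A, C.

A, C, E, G | D, F, A | Bb, D, F | D, F#, A, C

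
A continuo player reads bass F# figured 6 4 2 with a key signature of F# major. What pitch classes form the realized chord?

A second above F# in this key is G#.
A fourth above F# in this key is B.
A sixth above F# in this key is D#.
Together with the bass F#, this spells G# minor seventh in third inversion.

F#, G#, B, D#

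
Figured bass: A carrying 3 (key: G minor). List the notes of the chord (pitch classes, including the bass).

A, C, Eb

The written figures 3 are shorthand for 5/3: the 5 is implied.
A third above A in this key is C.
A fifth above A in this key is Eb.
Together with the bass A, this spells A diminished in root position.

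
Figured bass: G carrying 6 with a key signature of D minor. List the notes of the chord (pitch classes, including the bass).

The written figures 6 are shorthand for 6/3: the 3 is implied.
A third above G in this key is Bb.
A sixth above G in this key is E.
Together with the bass G, this spells E diminished in first inversion.

G, Bb, E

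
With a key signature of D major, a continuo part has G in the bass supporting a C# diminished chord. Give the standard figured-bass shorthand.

G is the fifth of C# diminished, so the chord is in second inversion.
A triad in second inversion is figured 6/4, conventionally abbreviated 6/4.

6/4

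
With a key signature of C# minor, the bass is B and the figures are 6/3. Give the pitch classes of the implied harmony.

A third above B in this key is D#.
A sixth above B in this key is G#.
Together with the bass B, this spells G# minor in first inversion.

B, D#, G#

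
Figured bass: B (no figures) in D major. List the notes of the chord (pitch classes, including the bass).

An unfigured bass implies 5/3.
A third above B in this key is D.
A fifth above B in this key is F#.
Together with the bass B, this spells B minor in root position.

B, D, F#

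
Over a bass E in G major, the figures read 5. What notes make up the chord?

E, G, B

The written figures 5 are shorthand for 5/3: the 3 is implied.
A third above E in this key is G.
A fifth above E in this key is B.
Together with the bass E, this spells E minor in root position.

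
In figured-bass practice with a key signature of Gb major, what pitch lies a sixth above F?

Counting 5 letter steps above F lands on D; in Gb major, that letter is Db.

Db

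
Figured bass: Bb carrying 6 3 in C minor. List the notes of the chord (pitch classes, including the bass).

Bb, D, G

A third above Bb in this key is D.
A sixth above Bb in this key is G.
Together with the bass Bb, this spells G minor in first inversion.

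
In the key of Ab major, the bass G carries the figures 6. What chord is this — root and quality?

Eb major

The figures 6 indicate a triad in first inversion.
In first inversion the root lies a sixth above the bass: a sixth above G in Ab major is Eb.
The chord tones are G, Bb, Eb, giving Eb major.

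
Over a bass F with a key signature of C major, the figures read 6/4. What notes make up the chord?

F, B, D

A fourth above F in this key is B.
A sixth above F in this key is D.
Together with the bass F, this spells B diminished in second inversion.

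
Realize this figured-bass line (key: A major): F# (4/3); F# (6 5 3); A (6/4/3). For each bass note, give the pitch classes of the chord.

F#, A, B, D | F#, A, C#, D | A, C#, D, F#

F# (6/4/3): F#, A, B, D.
F# (6/5/3): F#, A, C#, D.
A (6/4/3): A, C#, D, F#.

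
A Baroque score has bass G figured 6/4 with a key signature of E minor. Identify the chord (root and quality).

C major

The figures 6/4 indicate a triad in second inversion.
In second inversion the root lies a fourth above the bass: a fourth above G in E minor is C.
The chord tones are G, C, E, giving C major.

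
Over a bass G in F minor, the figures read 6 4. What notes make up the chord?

A fourth above G in this key is C.
A sixth above G in this key is Eb.
Together with the bass G, this spells C minor in second inversion.

G, C, Eb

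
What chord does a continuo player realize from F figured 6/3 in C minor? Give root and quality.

D diminished

The figures 6/3 indicate a triad in first inversion.
In first inversion the root lies a sixth above the bass: a sixth above F in C minor is D.
The chord tones are F, Ab, D, giving D diminished.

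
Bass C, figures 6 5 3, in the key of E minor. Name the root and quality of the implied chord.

The figures 6 5 3 indicate a seventh chord in first inversion.
In first inversion the root lies a sixth above the bass: a sixth above C in E minor is A.
The chord tones are C, E, G, A, giving A minor seventh.

A minor seventh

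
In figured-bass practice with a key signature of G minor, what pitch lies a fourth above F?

Bb

Counting 3 letter steps above F lands on B; in G minor, that letter is Bb.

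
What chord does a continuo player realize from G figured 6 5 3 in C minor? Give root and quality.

Eb major seventh

The figures 6 5 3 indicate a seventh chord in first inversion.
In first inversion the root lies a sixth above the bass: a sixth above G in C minor is Eb.
The chord tones are G, Bb, D, Eb, giving Eb major seventh.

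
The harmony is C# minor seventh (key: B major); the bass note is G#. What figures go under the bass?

4/3

G# is the fifth of C# minor seventh, so the chord is in second inversion.
A seventh chord in second inversion is figured 6/4/3, conventionally abbreviated 4/3.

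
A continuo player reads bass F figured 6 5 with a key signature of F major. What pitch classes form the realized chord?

The written figures 6 5 are shorthand for 6/5/3: the 3 is implied.
A third above F in this key is A.
A fifth above F in this key is C.
A sixth above F in this key is D.
Together with the bass F, this spells D minor seventh in first inversion.

F, A, C, D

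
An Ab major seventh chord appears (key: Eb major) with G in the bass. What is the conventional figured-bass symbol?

G is the seventh of Ab major seventh, so the chord is in third inversion.
A seventh chord in third inversion is figured 6/4/2, conventionally abbreviated 4/2.

4/2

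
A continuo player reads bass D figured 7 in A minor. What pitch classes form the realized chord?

D, F, A, C

The written figures 7 are shorthand for 7/5/3: the 5/3 are implied.
A third above D in this key is F.
A fifth above D in this key is A.
A seventh above D in this key is C.
Together with the bass D, this spells D minor seventh in root position.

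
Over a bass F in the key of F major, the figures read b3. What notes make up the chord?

F, Ab, C

The written figures b3 are shorthand for 5/3: the 5 is implied.
A third above F in this key is A, lowered to Ab by the flat.
A fifth above F in this key is C.
Together with the bass F, this spells F minor in root position.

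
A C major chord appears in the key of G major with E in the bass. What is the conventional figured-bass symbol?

E is the third of C major, so the chord is in first inversion.
A triad in first inversion is figured 6/3, conventionally abbreviated 6.

6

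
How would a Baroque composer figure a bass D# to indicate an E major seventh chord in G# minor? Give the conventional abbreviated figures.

4/2

D# is the seventh of E major seventh, so the chord is in third inversion.
A seventh chord in third inversion is figured 6/4/2, conventionally abbreviated 4/2.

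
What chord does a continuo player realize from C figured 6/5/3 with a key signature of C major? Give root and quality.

A minor seventh

The figures 6/5/3 indicate a seventh chord in first inversion.
In first inversion the root lies a sixth above the bass: a sixth above C in C major is A.
The chord tones are C, E, G, A, giving A minor seventh.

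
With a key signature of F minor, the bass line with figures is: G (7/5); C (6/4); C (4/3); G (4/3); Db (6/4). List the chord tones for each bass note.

G, Bb, Db, F | C, F, Ab | C, Eb, F, Ab | G, Bb, C, Eb | Db, G, Bb

G (7/5/3): G, Bb, Db, F.
C (6/4): C, F, Ab.
C (6/4/3): C, Eb, F, Ab.
G (6/4/3): G, Bb, C, Eb.
Db (6/4): Db, G, Bb.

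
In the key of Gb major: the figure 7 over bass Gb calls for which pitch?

Counting 6 letter steps above Gb lands on F; in Gb major, that letter is F.

F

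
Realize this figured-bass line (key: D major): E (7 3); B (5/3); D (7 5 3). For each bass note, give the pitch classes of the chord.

E (7/5/3): E, G, B, D.
B (5/3): B, D, F#.
D (7/5/3): D, F#, A, C#.

E, G, B, D | B, D, F# | D, F#, A, C#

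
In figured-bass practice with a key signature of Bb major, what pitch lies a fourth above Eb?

Counting 3 letter steps above Eb lands on A; in Bb major, that letter is A.

A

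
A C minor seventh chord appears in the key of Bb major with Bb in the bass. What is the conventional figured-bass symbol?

4/2

Bb is the seventh of C minor seventh, so the chord is in third inversion.
A seventh chord in third inversion is figured 6/4/2, conventionally abbreviated 4/2.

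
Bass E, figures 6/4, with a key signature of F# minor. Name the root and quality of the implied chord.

A major

The figures 6/4 indicate a triad in second inversion.
In second inversion the root lies a fourth above the bass: a fourth above E in F# minor is A.
The chord tones are E, A, C#, giving A major.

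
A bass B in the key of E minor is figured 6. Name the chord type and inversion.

triad, first inversion

6 is shorthand for 6/3.
Intervals of 6/3 above the bass form a triad; the bass is the third, so this is first inversion.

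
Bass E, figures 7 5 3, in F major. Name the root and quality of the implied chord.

The figures 7 5 3 indicate a seventh chord in root position.
In root position the bass is the root, so the root is E.
The chord tones are E, G, Bb, D, giving E half-diminished seventh.

E half-diminished seventh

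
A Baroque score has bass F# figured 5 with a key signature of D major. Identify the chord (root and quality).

F# minor

The figures 5 indicate a triad in root position.
In root position the bass is the root, so the root is F#.
The chord tones are F#, A, C#, giving F# minor.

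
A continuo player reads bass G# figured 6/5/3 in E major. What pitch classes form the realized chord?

G#, B, D#, E

A third above G# in this key is B.
A fifth above G# in this key is D#.
A sixth above G# in this key is E.
Together with the bass G#, this spells E major seventh in first inversion.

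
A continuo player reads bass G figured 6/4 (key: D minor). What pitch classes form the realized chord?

G, C, E

A fourth above G in this key is C.
A sixth above G in this key is E.
Together with the bass G, this spells C major in second inversion.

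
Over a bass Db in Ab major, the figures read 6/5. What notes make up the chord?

Db, F, Ab, Bb

The written figures 6/5 are shorthand for 6/5/3: the 3 is implied.
A third above Db in this key is F.
A fifth above Db in this key is Ab.
A sixth above Db in this key is Bb.
Together with the bass Db, this spells Bb minor seventh in first inversion.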